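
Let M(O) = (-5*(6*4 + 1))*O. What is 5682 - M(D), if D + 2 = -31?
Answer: 1557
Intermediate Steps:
D = -33 (D = -2 - 31 = -33)
M(O) = -125*O (M(O) = (-5*(24 + 1))*O = (-5*25)*O = -125*O)
5682 - M(D) = 5682 - (-125)*(-33) = 5682 - 1*4125 = 5682 - 4125 = 1557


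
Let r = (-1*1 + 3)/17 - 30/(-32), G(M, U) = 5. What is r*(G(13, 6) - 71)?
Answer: -9471/136 ≈ -69.640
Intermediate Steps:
r = 287/272 (r = (-1 + 3)*(1/17) - 30*(-1/32) = 2*(1/17) + 15/16 = 2/17 + 15/16 = 287/272 ≈ 1.0551)
r*(G(13, 6) - 71) = 287*(5 - 71)/272 = (287/272)*(-66) = -9471/136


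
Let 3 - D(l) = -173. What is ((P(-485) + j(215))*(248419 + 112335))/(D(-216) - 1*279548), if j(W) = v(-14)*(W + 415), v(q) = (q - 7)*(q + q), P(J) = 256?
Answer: -33432516196/69843 ≈ -4.7868e+5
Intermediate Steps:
D(l) = 176 (D(l) = 3 - 1*(-173) = 3 + 173 = 176)
v(q) = 2*q*(-7 + q) (v(q) = (-7 + q)*(2*q) = 2*q*(-7 + q))
j(W) = 244020 + 588*W (j(W) = (2*(-14)*(-7 - 14))*(W + 415) = (2*(-14)*(-21))*(415 + W) = 588*(415 + W) = 244020 + 588*W)
((P(-485) + j(215))*(248419 + 112335))/(D(-216) - 1*279548) = ((256 + (244020 + 588*215))*(248419 + 112335))/(176 - 1*279548) = ((256 + (244020 + 126420))*360754)/(176 - 279548) = ((256 + 370440)*360754)/(-279372) = (370696*360754)*(-1/279372) = 133730064784*(-1/279372) = -33432516196/69843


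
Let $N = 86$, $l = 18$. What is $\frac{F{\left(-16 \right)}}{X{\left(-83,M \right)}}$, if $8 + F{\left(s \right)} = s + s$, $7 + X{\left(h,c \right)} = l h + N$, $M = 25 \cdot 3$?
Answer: $\frac{8}{283} \approx 0.028269$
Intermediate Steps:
$M = 75$
$X{\left(h,c \right)} = 79 + 18 h$ ($X{\left(h,c \right)} = -7 + \left(18 h + 86\right) = -7 + \left(86 + 18 h\right) = 79 + 18 h$)
$F{\left(s \right)} = -8 + 2 s$ ($F{\left(s \right)} = -8 + \left(s + s\right) = -8 + 2 s$)
$\frac{F{\left(-16 \right)}}{X{\left(-83,M \right)}} = \frac{-8 + 2 \left(-16\right)}{79 + 18 \left(-83\right)} = \frac{-8 - 32}{79 - 1494} = - \frac{40}{-1415} = \left(-40\right) \left(- \frac{1}{1415}\right) = \frac{8}{283}$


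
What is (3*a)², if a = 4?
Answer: 144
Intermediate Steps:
(3*a)² = (3*4)² = 12² = 144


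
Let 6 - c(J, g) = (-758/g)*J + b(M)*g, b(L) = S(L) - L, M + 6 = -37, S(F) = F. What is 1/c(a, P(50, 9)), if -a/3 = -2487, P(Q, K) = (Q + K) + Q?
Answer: 109/5656092 ≈ 1.9271e-5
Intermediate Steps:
P(Q, K) = K + 2*Q (P(Q, K) = (K + Q) + Q = K + 2*Q)
M = -43 (M = -6 - 37 = -43)
a = 7461 (a = -3*(-2487) = 7461)
b(L) = 0 (b(L) = L - L = 0)
c(J, g) = 6 + 758*J/g (c(J, g) = 6 - ((-758/g)*J + 0*g) = 6 - (-758*J/g + 0) = 6 - (-758)*J/g = 6 + 758*J/g)
1/c(a, P(50, 9)) = 1/(6 + 758*7461/(9 + 2*50)) = 1/(6 + 758*7461/(9 + 100)) = 1/(6 + 758*7461/109) = 1/(6 + 758*7461*(1/109)) = 1/(6 + 5655438/109) = 1/(5656092/109) = 109/5656092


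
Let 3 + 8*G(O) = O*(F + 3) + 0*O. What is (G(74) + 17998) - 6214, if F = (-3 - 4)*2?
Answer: 93455/8 ≈ 11682.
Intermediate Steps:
F = -14 (F = -7*2 = -14)
G(O) = -3/8 - 11*O/8 (G(O) = -3/8 + (O*(-14 + 3) + 0*O)/8 = -3/8 + (O*(-11) + 0)/8 = -3/8 + (-11*O + 0)/8 = -3/8 + (-11*O)/8 = -3/8 - 11*O/8)
(G(74) + 17998) - 6214 = ((-3/8 - 11/8*74) + 17998) - 6214 = ((-3/8 - 407/4) + 17998) - 6214 = (-817/8 + 17998) - 6214 = 143167/8 - 6214 = 93455/8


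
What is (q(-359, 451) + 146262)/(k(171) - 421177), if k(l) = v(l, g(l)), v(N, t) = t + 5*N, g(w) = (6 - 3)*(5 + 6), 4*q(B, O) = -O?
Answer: -584597/1681156 ≈ -0.34773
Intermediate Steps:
q(B, O) = -O/4 (q(B, O) = (-O)/4 = -O/4)
g(w) = 33 (g(w) = 3*11 = 33)
k(l) = 33 + 5*l
(q(-359, 451) + 146262)/(k(171) - 421177) = (-1/4*451 + 146262)/((33 + 5*171) - 421177) = (-451/4 + 146262)/((33 + 855) - 421177) = 584597/(4*(888 - 421177)) = (584597/4)/(-420289) = (584597/4)*(-1/420289) = -584597/1681156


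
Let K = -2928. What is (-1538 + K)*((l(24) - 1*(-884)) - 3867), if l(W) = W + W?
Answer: 13107710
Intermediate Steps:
l(W) = 2*W
(-1538 + K)*((l(24) - 1*(-884)) - 3867) = (-1538 - 2928)*((2*24 - 1*(-884)) - 3867) = -4466*((48 + 884) - 3867) = -4466*(932 - 3867) = -4466*(-2935) = 13107710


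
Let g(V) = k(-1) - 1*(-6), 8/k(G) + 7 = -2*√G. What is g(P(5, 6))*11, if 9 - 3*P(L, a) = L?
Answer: 2882/53 + 176*I/53 ≈ 54.377 + 3.3208*I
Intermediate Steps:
P(L, a) = 3 - L/3
k(G) = 8/(-7 - 2*√G)
g(V) = 6 - 8*(7 - 2*I)/53 (g(V) = -8/(7 + 2*√(-1)) - 1*(-6) = -8*(7 - 2*I)/53 + 6 = 6 - 8*(7 - 2*I)/53)
g(P(5, 6))*11 = (262/53 + 16*I/53)*11 = 2882/53 + 176*I/53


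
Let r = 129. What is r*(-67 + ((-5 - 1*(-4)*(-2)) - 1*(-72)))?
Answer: -1032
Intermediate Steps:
r*(-67 + ((-5 - 1*(-4)*(-2)) - 1*(-72))) = 129*(-67 + ((-5 - 1*(-4)*(-2)) - 1*(-72))) = 129*(-67 + ((-5 + 4*(-2)) + 72)) = 129*(-67 + ((-5 - 8) + 72)) = 129*(-67 + (-13 + 72)) = 129*(-67 + 59) = 129*(-8) = -1032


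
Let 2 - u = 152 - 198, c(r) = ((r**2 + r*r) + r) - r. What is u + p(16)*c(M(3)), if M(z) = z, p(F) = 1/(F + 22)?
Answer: 921/19 ≈ 48.474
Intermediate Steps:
p(F) = 1/(22 + F)
c(r) = 2*r**2 (c(r) = ((r**2 + r**2) + r) - r = (2*r**2 + r) - r = (r + 2*r**2) - r = 2*r**2)
u = 48 (u = 2 - (152 - 198) = 2 - 1*(-46) = 2 + 46 = 48)
u + p(16)*c(M(3)) = 48 + (2*3**2)/(22 + 16) = 48 + (2*9)/38 = 48 + (1/38)*18 = 48 + 9/19 = 921/19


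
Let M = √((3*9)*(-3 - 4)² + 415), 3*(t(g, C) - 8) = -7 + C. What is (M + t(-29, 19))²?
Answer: (12 + √1738)² ≈ 2882.5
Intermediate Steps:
t(g, C) = 17/3 + C/3 (t(g, C) = 8 + (-7 + C)/3 = 8 + (-7/3 + C/3) = 17/3 + C/3)
M = √1738 (M = √(27*(-7)² + 415) = √(27*49 + 415) = √(1323 + 415) = √1738 ≈ 41.689)
(M + t(-29, 19))² = (√1738 + (17/3 + (⅓)*19))² = (√1738 + (17/3 + 19/3))² = (√1738 + 12)² = (12 + √1738)²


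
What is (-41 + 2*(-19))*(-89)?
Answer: 7031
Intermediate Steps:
(-41 + 2*(-19))*(-89) = (-41 - 38)*(-89) = -79*(-89) = 7031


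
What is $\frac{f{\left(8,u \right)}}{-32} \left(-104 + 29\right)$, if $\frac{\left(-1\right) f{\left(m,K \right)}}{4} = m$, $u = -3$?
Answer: $-75$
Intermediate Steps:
$f{\left(m,K \right)} = - 4 m$
$\frac{f{\left(8,u \right)}}{-32} \left(-104 + 29\right) = \frac{\left(-4\right) 8}{-32} \left(-104 + 29\right) = \left(-32\right) \left(- \frac{1}{32}\right) \left(-75\right) = 1 \left(-75\right) = -75$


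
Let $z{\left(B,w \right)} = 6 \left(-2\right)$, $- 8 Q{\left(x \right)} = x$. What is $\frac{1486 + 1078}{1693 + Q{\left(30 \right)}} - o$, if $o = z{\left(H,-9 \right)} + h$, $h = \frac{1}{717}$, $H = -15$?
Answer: $\frac{65484023}{4844769} \approx 13.516$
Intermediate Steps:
$Q{\left(x \right)} = - \frac{x}{8}$
$z{\left(B,w \right)} = -12$
$h = \frac{1}{717} \approx 0.0013947$
$o = - \frac{8603}{717}$ ($o = -12 + \frac{1}{717} = - \frac{8603}{717} \approx -11.999$)
$\frac{1486 + 1078}{1693 + Q{\left(30 \right)}} - o = \frac{1486 + 1078}{1693 - \frac{15}{4}} - - \frac{8603}{717} = \frac{2564}{1693 - \frac{15}{4}} + \frac{8603}{717} = \frac{2564}{\frac{6757}{4}} + \frac{8603}{717} = 2564 \cdot \frac{4}{6757} + \frac{8603}{717} = \frac{10256}{6757} + \frac{8603}{717} = \frac{65484023}{4844769}$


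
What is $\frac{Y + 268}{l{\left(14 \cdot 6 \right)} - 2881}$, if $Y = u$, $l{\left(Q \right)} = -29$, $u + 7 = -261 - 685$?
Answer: $\frac{137}{582} \approx 0.2354$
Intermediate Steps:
$u = -953$ ($u = -7 - 946 = -953$)
$Y = -953$
$\frac{Y + 268}{l{\left(14 \cdot 6 \right)} - 2881} = \frac{-953 + 268}{-29 - 2881} = - \frac{685}{-2910} = \left(-685\right) \left(- \frac{1}{2910}\right) = \frac{137}{582}$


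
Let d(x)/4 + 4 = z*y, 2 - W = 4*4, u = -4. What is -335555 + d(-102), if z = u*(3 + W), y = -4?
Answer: -336275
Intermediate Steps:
W = -14 (W = 2 - 4*4 = 2 - 1*16 = 2 - 16 = -14)
z = 44 (z = -4*(3 - 14) = -4*(-11) = 44)
d(x) = -720 (d(x) = -16 + 4*(44*(-4)) = -16 + 4*(-176) = -16 - 704 = -720)
-335555 + d(-102) = -335555 - 720 = -336275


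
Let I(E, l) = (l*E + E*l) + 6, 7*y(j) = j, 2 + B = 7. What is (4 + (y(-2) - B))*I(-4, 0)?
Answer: -54/7 ≈ -7.7143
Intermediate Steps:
B = 5 (B = -2 + 7 = 5)
y(j) = j/7
I(E, l) = 6 + 2*E*l (I(E, l) = (E*l + E*l) + 6 = 2*E*l + 6 = 6 + 2*E*l)
(4 + (y(-2) - B))*I(-4, 0) = (4 + ((⅐)*(-2) - 1*5))*(6 + 2*(-4)*0) = (4 + (-2/7 - 5))*(6 + 0) = (4 - 37/7)*6 = -9/7*6 = -54/7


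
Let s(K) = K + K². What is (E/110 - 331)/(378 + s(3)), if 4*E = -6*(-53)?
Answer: -72661/85800 ≈ -0.84686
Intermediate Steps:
E = 159/2 (E = (-6*(-53))/4 = (¼)*318 = 159/2 ≈ 79.500)
(E/110 - 331)/(378 + s(3)) = ((159/2)/110 - 331)/(378 + 3*(1 + 3)) = ((159/2)*(1/110) - 331)/(378 + 3*4) = (159/220 - 331)/(378 + 12) = -72661/220/390 = -72661/220*1/390 = -72661/85800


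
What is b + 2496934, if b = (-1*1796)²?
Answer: 5722550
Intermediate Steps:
b = 3225616 (b = (-1796)² = 3225616)
b + 2496934 = 3225616 + 2496934 = 5722550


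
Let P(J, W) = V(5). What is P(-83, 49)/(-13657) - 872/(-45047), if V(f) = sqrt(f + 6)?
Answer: 872/45047 - sqrt(11)/13657 ≈ 0.019115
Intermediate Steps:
V(f) = sqrt(6 + f)
P(J, W) = sqrt(11) (P(J, W) = sqrt(6 + 5) = sqrt(11))
P(-83, 49)/(-13657) - 872/(-45047) = sqrt(11)/(-13657) - 872/(-45047) = sqrt(11)*(-1/13657) - 872*(-1/45047) = -sqrt(11)/13657 + 872/45047 = 872/45047 - sqrt(11)/13657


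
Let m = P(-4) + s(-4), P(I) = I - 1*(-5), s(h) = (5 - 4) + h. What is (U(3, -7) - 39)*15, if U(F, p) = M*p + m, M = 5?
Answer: -1140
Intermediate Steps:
s(h) = 1 + h
P(I) = 5 + I (P(I) = I + 5 = 5 + I)
m = -2 (m = (5 - 4) + (1 - 4) = 1 - 3 = -2)
U(F, p) = -2 + 5*p (U(F, p) = 5*p - 2 = -2 + 5*p)
(U(3, -7) - 39)*15 = ((-2 + 5*(-7)) - 39)*15 = ((-2 - 35) - 39)*15 = (-37 - 39)*15 = -76*15 = -1140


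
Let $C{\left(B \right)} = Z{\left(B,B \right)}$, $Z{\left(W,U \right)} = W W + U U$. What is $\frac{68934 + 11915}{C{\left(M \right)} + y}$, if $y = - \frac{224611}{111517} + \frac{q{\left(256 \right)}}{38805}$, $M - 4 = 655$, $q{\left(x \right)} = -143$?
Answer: $\frac{26912873230005}{289124722543168} \approx 0.093084$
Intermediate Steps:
$M = 659$ ($M = 4 + 655 = 659$)
$Z{\left(W,U \right)} = U^{2} + W^{2}$ ($Z{\left(W,U \right)} = W^{2} + U^{2} = U^{2} + W^{2}$)
$y = - \frac{671690522}{332878245}$ ($y = - \frac{224611}{111517} - \frac{143}{38805} = \left(-224611\right) \frac{1}{111517} - \frac{11}{2985} = - \frac{224611}{111517} - \frac{11}{2985} = - \frac{671690522}{332878245} \approx -2.0178$)
$C{\left(B \right)} = 2 B^{2}$ ($C{\left(B \right)} = B^{2} + B^{2} = 2 B^{2}$)
$\frac{68934 + 11915}{C{\left(M \right)} + y} = \frac{68934 + 11915}{2 \cdot 659^{2} - \frac{671690522}{332878245}} = \frac{80849}{2 \cdot 434281 - \frac{671690522}{332878245}} = \frac{80849}{868562 - \frac{671690522}{332878245}} = \frac{80849}{\frac{289124722543168}{332878245}} = 80849 \cdot \frac{332878245}{289124722543168} = \frac{26912873230005}{289124722543168}$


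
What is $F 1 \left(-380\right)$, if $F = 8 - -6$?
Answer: $-5320$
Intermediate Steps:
$F = 14$ ($F = 8 + 6 = 14$)
$F 1 \left(-380\right) = 14 \cdot 1 \left(-380\right) = 14 \left(-380\right) = -5320$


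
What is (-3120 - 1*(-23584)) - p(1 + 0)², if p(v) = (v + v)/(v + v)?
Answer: 20463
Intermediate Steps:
p(v) = 1 (p(v) = (2*v)/((2*v)) = (2*v)*(1/(2*v)) = 1)
(-3120 - 1*(-23584)) - p(1 + 0)² = (-3120 - 1*(-23584)) - 1*1² = (-3120 + 23584) - 1*1 = 20464 - 1 = 20463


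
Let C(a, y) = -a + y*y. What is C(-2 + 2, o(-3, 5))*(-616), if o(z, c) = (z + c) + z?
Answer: -616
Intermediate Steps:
o(z, c) = c + 2*z (o(z, c) = (c + z) + z = c + 2*z)
C(a, y) = y² - a (C(a, y) = -a + y² = y² - a)
C(-2 + 2, o(-3, 5))*(-616) = ((5 + 2*(-3))² - (-2 + 2))*(-616) = ((5 - 6)² - 1*0)*(-616) = ((-1)² + 0)*(-616) = (1 + 0)*(-616) = 1*(-616) = -616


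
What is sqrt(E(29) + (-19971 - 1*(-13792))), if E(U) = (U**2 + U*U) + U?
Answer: 2*I*sqrt(1117) ≈ 66.843*I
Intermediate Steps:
E(U) = U + 2*U**2 (E(U) = (U**2 + U**2) + U = 2*U**2 + U = U + 2*U**2)
sqrt(E(29) + (-19971 - 1*(-13792))) = sqrt(29*(1 + 2*29) + (-19971 - 1*(-13792))) = sqrt(29*(1 + 58) + (-19971 + 13792)) = sqrt(29*59 - 6179) = sqrt(1711 - 6179) = sqrt(-4468) = 2*I*sqrt(1117)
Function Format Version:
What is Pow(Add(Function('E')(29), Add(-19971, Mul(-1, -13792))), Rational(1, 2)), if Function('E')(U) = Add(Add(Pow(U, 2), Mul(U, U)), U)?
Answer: Mul(2, I, Pow(1117, Rational(1, 2))) ≈ Mul(66.843, I)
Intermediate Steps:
Function('E')(U) = Add(U, Mul(2, Pow(U, 2))) (Function('E')(U) = Add(Add(Pow(U, 2), Pow(U, 2)), U) = Add(Mul(2, Pow(U, 2)), U) = Add(U, Mul(2, Pow(U, 2))))
Pow(Add(Function('E')(29), Add(-19971, Mul(-1, -13792))), Rational(1, 2)) = Pow(Add(Mul(29, Add(1, Mul(2, 29))), Add(-19971, Mul(-1, -13792))), Rational(1, 2)) = Pow(Add(Mul(29, Add(1, 58)), Add(-19971, 13792)), Rational(1, 2)) = Pow(Add(Mul(29, 59), -6179), Rational(1, 2)) = Pow(Add(1711, -6179), Rational(1, 2)) = Pow(-4468, Rational(1, 2)) = Mul(2, I, Pow(1117, Rational(1, 2)))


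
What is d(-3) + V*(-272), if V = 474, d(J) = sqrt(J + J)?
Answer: -128928 + I*sqrt(6) ≈ -1.2893e+5 + 2.4495*I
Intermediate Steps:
d(J) = sqrt(2)*sqrt(J) (d(J) = sqrt(2*J) = sqrt(2)*sqrt(J))
d(-3) + V*(-272) = sqrt(2)*sqrt(-3) + 474*(-272) = sqrt(2)*(I*sqrt(3)) - 128928 = I*sqrt(6) - 128928 = -128928 + I*sqrt(6)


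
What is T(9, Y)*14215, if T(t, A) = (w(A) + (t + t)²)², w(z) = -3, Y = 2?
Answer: 1464727815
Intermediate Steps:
T(t, A) = (-3 + 4*t²)² (T(t, A) = (-3 + (t + t)²)² = (-3 + (2*t)²)² = (-3 + 4*t²)²)
T(9, Y)*14215 = (-3 + 4*9²)²*14215 = (-3 + 4*81)²*14215 = (-3 + 324)²*14215 = 321²*14215 = 103041*14215 = 1464727815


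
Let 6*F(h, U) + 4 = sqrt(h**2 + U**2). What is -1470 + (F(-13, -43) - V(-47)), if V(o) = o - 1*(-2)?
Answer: -4277/3 + sqrt(2018)/6 ≈ -1418.2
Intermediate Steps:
V(o) = 2 + o (V(o) = o + 2 = 2 + o)
F(h, U) = -2/3 + sqrt(U**2 + h**2)/6 (F(h, U) = -2/3 + sqrt(h**2 + U**2)/6 = -2/3 + sqrt(U**2 + h**2)/6)
-1470 + (F(-13, -43) - V(-47)) = -1470 + ((-2/3 + sqrt((-43)**2 + (-13)**2)/6) - (2 - 47)) = -1470 + ((-2/3 + sqrt(1849 + 169)/6) - 1*(-45)) = -1470 + ((-2/3 + sqrt(2018)/6) + 45) = -1470 + (133/3 + sqrt(2018)/6) = -4277/3 + sqrt(2018)/6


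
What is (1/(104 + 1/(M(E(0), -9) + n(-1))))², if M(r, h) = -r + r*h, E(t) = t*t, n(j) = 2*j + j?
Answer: 9/96721 ≈ 9.3051e-5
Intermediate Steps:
n(j) = 3*j
E(t) = t²
M(r, h) = -r + h*r
(1/(104 + 1/(M(E(0), -9) + n(-1))))² = (1/(104 + 1/(0²*(-1 - 9) + 3*(-1))))² = (1/(104 + 1/(0*(-10) - 3)))² = (1/(104 + 1/(0 - 3)))² = (1/(104 + 1/(-3)))² = (1/(104 - ⅓))² = (1/(311/3))² = (3/311)² = 9/96721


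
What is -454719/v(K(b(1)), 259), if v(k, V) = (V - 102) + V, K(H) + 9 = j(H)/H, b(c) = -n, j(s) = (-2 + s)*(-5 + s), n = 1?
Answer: -454719/416 ≈ -1093.1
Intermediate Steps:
j(s) = (-5 + s)*(-2 + s)
b(c) = -1 (b(c) = -1*1 = -1)
K(H) = -9 + (10 + H² - 7*H)/H
v(k, V) = -102 + 2*V (v(k, V) = (-102 + V) + V = -102 + 2*V)
-454719/v(K(b(1)), 259) = -454719/(-102 + 2*259) = -454719/(-102 + 518) = -454719/416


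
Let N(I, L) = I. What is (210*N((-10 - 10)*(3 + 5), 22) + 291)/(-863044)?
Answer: 33309/863044 ≈ 0.038595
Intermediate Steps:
(210*N((-10 - 10)*(3 + 5), 22) + 291)/(-863044) = (210*((-10 - 10)*(3 + 5)) + 291)/(-863044) = (210*(-20*8) + 291)*(-1/863044) = (210*(-160) + 291)*(-1/863044) = (-33600 + 291)*(-1/863044) = -33309*(-1/863044) = 33309/863044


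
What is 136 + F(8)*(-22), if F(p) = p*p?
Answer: -1272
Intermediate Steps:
F(p) = p**2
136 + F(8)*(-22) = 136 + 8**2*(-22) = 136 + 64*(-22) = 136 - 1408 = -1272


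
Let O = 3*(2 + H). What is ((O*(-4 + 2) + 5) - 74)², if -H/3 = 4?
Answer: 81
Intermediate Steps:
H = -12 (H = -3*4 = -12)
O = -30 (O = 3*(2 - 12) = 3*(-10) = -30)
((O*(-4 + 2) + 5) - 74)² = ((-30*(-4 + 2) + 5) - 74)² = ((-30*(-2) + 5) - 74)² = ((60 + 5) - 74)² = (65 - 74)² = (-9)² = 81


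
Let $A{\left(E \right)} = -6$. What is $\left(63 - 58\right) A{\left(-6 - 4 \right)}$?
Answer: $-30$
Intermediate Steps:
$\left(63 - 58\right) A{\left(-6 - 4 \right)} = \left(63 - 58\right) \left(-6\right) = 5 \left(-6\right) = -30$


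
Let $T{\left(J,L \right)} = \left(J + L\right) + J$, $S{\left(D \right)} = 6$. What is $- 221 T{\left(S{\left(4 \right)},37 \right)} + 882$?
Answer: $-9947$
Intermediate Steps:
$T{\left(J,L \right)} = L + 2 J$
$- 221 T{\left(S{\left(4 \right)},37 \right)} + 882 = - 221 \left(37 + 2 \cdot 6\right) + 882 = - 221 \left(37 + 12\right) + 882 = \left(-221\right) 49 + 882 = -10829 + 882 = -9947$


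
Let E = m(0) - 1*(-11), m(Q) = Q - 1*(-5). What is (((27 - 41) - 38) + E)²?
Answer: 1296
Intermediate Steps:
m(Q) = 5 + Q (m(Q) = Q + 5 = 5 + Q)
E = 16 (E = (5 + 0) - 1*(-11) = 5 + 11 = 16)
(((27 - 41) - 38) + E)² = (((27 - 41) - 38) + 16)² = ((-14 - 38) + 16)² = (-52 + 16)² = (-36)² = 1296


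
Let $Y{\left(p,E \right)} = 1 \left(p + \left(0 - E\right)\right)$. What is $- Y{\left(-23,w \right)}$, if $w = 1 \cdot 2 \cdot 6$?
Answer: $35$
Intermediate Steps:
$w = 12$ ($w = 2 \cdot 6 = 12$)
$Y{\left(p,E \right)} = p - E$ ($Y{\left(p,E \right)} = 1 \left(p - E\right) = p - E$)
$- Y{\left(-23,w \right)} = - (-23 - 12) = \left(-1\right) \left(-35\right) = 35$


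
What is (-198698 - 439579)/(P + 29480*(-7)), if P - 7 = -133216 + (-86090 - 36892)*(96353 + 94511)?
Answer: 638277/23473176017 ≈ 2.7192e-5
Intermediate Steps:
P = -23472969657 (P = 7 + (-133216 + (-86090 - 36892)*(96353 + 94511)) = 7 + (-133216 - 122982*190864) = 7 + (-133216 - 23472836448) = 7 - 23472969664 = -23472969657)
(-198698 - 439579)/(P + 29480*(-7)) = (-198698 - 439579)/(-23472969657 + 29480*(-7)) = -638277/(-23472969657 - 206360) = -638277/(-23473176017) = -638277*(-1/23473176017) = 638277/23473176017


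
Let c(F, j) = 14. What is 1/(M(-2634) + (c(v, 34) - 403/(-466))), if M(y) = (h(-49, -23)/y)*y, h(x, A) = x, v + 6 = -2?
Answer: -466/15907 ≈ -0.029295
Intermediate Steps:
v = -8 (v = -6 - 2 = -8)
M(y) = -49 (M(y) = (-49/y)*y = -49)
1/(M(-2634) + (c(v, 34) - 403/(-466))) = 1/(-49 + (14 - 403/(-466))) = 1/(-49 + (14 - 1/466*(-403))) = 1/(-49 + (14 + 403/466)) = 1/(-49 + 6927/466) = 1/(-15907/466) = -466/15907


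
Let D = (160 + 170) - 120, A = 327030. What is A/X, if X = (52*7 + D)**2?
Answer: 163515/164738 ≈ 0.99258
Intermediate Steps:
D = 210 (D = 330 - 120 = 210)
X = 329476 (X = (52*7 + 210)**2 = (364 + 210)**2 = 574**2 = 329476)
A/X = 327030/329476 = 327030*(1/329476) = 163515/164738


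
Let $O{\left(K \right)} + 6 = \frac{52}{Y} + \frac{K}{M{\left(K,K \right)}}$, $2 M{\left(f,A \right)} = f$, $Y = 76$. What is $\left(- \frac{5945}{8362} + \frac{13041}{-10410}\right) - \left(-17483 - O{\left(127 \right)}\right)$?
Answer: $\frac{2408895930861}{137826665} \approx 17478.0$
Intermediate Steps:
$M{\left(f,A \right)} = \frac{f}{2}$
$O{\left(K \right)} = - \frac{63}{19}$ ($O{\left(K \right)} = -6 + \left(\frac{52}{76} + \frac{K}{\frac{1}{2} K}\right) = -6 + \left(52 \cdot \frac{1}{76} + K \frac{2}{K}\right) = -6 + \left(\frac{13}{19} + 2\right) = -6 + \frac{51}{19} = - \frac{63}{19}$)
$\left(- \frac{5945}{8362} + \frac{13041}{-10410}\right) - \left(-17483 - O{\left(127 \right)}\right) = \left(- \frac{5945}{8362} + \frac{13041}{-10410}\right) - \left(-17483 - - \frac{63}{19}\right) = \left(\left(-5945\right) \frac{1}{8362} + 13041 \left(- \frac{1}{10410}\right)\right) - \left(-17483 + \frac{63}{19}\right) = \left(- \frac{5945}{8362} - \frac{4347}{3470}\right) - - \frac{332114}{19} = - \frac{14244691}{7254035} + \frac{332114}{19} = \frac{2408895930861}{137826665}$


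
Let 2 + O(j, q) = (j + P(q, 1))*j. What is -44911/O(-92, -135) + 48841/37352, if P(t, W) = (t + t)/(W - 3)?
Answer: 935414175/73919608 ≈ 12.654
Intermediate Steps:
P(t, W) = 2*t/(-3 + W) (P(t, W) = (2*t)/(-3 + W) = 2*t/(-3 + W))
O(j, q) = -2 + j*(j - q) (O(j, q) = -2 + (j + 2*q/(-3 + 1))*j = -2 + (j + 2*q/(-2))*j = -2 + (j + 2*q*(-½))*j = -2 + (j - q)*j = -2 + j*(j - q))
-44911/O(-92, -135) + 48841/37352 = -44911/(-2 + (-92)² - 1*(-92)*(-135)) + 48841/37352 = -44911/(-2 + 8464 - 12420) + 48841*(1/37352) = -44911/(-3958) + 48841/37352 = -44911*(-1/3958) + 48841/37352 = 44911/3958 + 48841/37352 = 935414175/73919608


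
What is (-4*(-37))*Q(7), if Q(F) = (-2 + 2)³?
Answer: 0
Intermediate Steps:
Q(F) = 0 (Q(F) = 0³ = 0)
(-4*(-37))*Q(7) = -4*(-37)*0 = 148*0 = 0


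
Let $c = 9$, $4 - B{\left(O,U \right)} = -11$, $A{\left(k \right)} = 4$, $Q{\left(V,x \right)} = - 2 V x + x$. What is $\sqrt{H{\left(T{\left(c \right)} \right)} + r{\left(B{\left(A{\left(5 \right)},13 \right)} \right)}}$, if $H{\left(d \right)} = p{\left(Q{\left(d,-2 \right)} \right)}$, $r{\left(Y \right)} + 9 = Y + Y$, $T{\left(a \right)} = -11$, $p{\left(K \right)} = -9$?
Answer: $2 \sqrt{3} \approx 3.4641$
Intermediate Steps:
$Q{\left(V,x \right)} = x - 2 V x$ ($Q{\left(V,x \right)} = - 2 V x + x = x - 2 V x$)
$B{\left(O,U \right)} = 15$ ($B{\left(O,U \right)} = 4 - -11 = 4 + 11 = 15$)
$r{\left(Y \right)} = -9 + 2 Y$ ($r{\left(Y \right)} = -9 + \left(Y + Y\right) = -9 + 2 Y$)
$H{\left(d \right)} = -9$
$\sqrt{H{\left(T{\left(c \right)} \right)} + r{\left(B{\left(A{\left(5 \right)},13 \right)} \right)}} = \sqrt{-9 + \left(-9 + 2 \cdot 15\right)} = \sqrt{-9 + \left(-9 + 30\right)} = \sqrt{-9 + 21} = \sqrt{12} = 2 \sqrt{3}$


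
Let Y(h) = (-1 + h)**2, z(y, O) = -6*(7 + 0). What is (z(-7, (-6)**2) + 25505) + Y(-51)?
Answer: 28167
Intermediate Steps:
z(y, O) = -42 (z(y, O) = -6*7 = -42)
(z(-7, (-6)**2) + 25505) + Y(-51) = (-42 + 25505) + (-1 - 51)**2 = 25463 + (-52)**2 = 25463 + 2704 = 28167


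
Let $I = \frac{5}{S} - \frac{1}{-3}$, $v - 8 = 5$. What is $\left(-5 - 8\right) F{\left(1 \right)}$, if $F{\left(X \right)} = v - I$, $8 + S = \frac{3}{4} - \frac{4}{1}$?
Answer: $- \frac{1534}{9} \approx -170.44$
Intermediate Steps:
$S = - \frac{45}{4}$ ($S = -8 + \left(\frac{3}{4} - \frac{4}{1}\right) = -8 + \left(3 \cdot \frac{1}{4} - 4\right) = -8 + \left(\frac{3}{4} - 4\right) = -8 - \frac{13}{4} = - \frac{45}{4} \approx -11.25$)
$v = 13$ ($v = 8 + 5 = 13$)
$I = - \frac{1}{9}$ ($I = \frac{5}{- \frac{45}{4}} - \frac{1}{-3} = 5 \left(- \frac{4}{45}\right) - - \frac{1}{3} = - \frac{4}{9} + \frac{1}{3} = - \frac{1}{9} \approx -0.11111$)
$F{\left(X \right)} = \frac{118}{9}$ ($F{\left(X \right)} = 13 - - \frac{1}{9} = 13 + \frac{1}{9} = \frac{118}{9}$)
$\left(-5 - 8\right) F{\left(1 \right)} = \left(-5 - 8\right) \frac{118}{9} = \left(-13\right) \frac{118}{9} = - \frac{1534}{9}$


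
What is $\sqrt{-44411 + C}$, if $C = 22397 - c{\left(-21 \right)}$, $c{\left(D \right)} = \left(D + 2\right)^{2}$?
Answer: $5 i \sqrt{895} \approx 149.58 i$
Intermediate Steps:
$c{\left(D \right)} = \left(2 + D\right)^{2}$
$C = 22036$ ($C = 22397 - \left(2 - 21\right)^{2} = 22397 - \left(-19\right)^{2} = 22397 - 361 = 22036$)
$\sqrt{-44411 + C} = \sqrt{-44411 + 22036} = \sqrt{-22375} = 5 i \sqrt{895}$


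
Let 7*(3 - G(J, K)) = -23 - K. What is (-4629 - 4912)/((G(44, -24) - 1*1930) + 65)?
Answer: 66787/13035 ≈ 5.1237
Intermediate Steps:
G(J, K) = 44/7 + K/7 (G(J, K) = 3 - (-23 - K)/7 = 3 + (23/7 + K/7) = 44/7 + K/7)
(-4629 - 4912)/((G(44, -24) - 1*1930) + 65) = (-4629 - 4912)/(((44/7 + (⅐)*(-24)) - 1*1930) + 65) = -9541/(((44/7 - 24/7) - 1930) + 65) = -9541/((20/7 - 1930) + 65) = -9541/(-13490/7 + 65) = -9541/(-13035/7) = -9541*(-7/13035) = 66787/13035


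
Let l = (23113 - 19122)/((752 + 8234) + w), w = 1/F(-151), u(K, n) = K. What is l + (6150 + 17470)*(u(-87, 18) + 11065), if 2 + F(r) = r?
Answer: 356500915659143/1374857 ≈ 2.5930e+8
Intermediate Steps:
F(r) = -2 + r
w = -1/153 (w = 1/(-2 - 151) = 1/(-153) = -1/153 ≈ -0.0065359)
l = 610623/1374857 (l = (23113 - 19122)/((752 + 8234) - 1/153) = 3991/(8986 - 1/153) = 3991/(1374857/153) = 3991*(153/1374857) = 610623/1374857 ≈ 0.44414)
l + (6150 + 17470)*(u(-87, 18) + 11065) = 610623/1374857 + (6150 + 17470)*(-87 + 11065) = 610623/1374857 + 23620*10978 = 610623/1374857 + 259300360 = 356500915659143/1374857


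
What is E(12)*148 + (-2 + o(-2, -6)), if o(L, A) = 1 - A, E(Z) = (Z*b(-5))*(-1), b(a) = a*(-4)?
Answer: -35515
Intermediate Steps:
b(a) = -4*a
E(Z) = -20*Z (E(Z) = (Z*(-4*(-5)))*(-1) = (Z*20)*(-1) = (20*Z)*(-1) = -20*Z)
E(12)*148 + (-2 + o(-2, -6)) = -20*12*148 + (-2 + (1 - 1*(-6))) = -240*148 + (-2 + (1 + 6)) = -35520 + (-2 + 7) = -35520 + 5 = -35515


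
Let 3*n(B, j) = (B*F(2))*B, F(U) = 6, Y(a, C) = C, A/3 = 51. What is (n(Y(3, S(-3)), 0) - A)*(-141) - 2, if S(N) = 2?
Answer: 20443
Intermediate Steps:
A = 153 (A = 3*51 = 153)
n(B, j) = 2*B² (n(B, j) = ((B*6)*B)/3 = ((6*B)*B)/3 = (6*B²)/3 = 2*B²)
(n(Y(3, S(-3)), 0) - A)*(-141) - 2 = (2*2² - 1*153)*(-141) - 2 = (2*4 - 153)*(-141) - 2 = (8 - 153)*(-141) - 2 = -145*(-141) - 2 = 20445 - 2 = 20443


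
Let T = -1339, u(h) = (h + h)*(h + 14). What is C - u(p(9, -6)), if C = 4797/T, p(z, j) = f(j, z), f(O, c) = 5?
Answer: -19939/103 ≈ -193.58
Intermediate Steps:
p(z, j) = 5
u(h) = 2*h*(14 + h) (u(h) = (2*h)*(14 + h) = 2*h*(14 + h))
C = -369/103 (C = 4797/(-1339) = 4797*(-1/1339) = -369/103 ≈ -3.5825)
C - u(p(9, -6)) = -369/103 - 2*5*(14 + 5) = -369/103 - 2*5*19 = -369/103 - 1*190 = -369/103 - 190 = -19939/103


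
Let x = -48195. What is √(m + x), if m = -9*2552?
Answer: 3*I*√7907 ≈ 266.76*I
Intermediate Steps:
m = -22968
√(m + x) = √(-22968 - 48195) = √(-71163) = 3*I*√7907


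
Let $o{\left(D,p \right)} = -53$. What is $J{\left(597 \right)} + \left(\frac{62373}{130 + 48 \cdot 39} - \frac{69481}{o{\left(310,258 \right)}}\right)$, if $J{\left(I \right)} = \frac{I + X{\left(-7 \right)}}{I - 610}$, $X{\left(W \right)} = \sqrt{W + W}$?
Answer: $\frac{137534017}{106106} - \frac{i \sqrt{14}}{13} \approx 1296.2 - 0.28782 i$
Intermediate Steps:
$X{\left(W \right)} = \sqrt{2} \sqrt{W}$ ($X{\left(W \right)} = \sqrt{2 W} = \sqrt{2} \sqrt{W}$)
$J{\left(I \right)} = \frac{I + i \sqrt{14}}{-610 + I}$ ($J{\left(I \right)} = \frac{I + \sqrt{2} \sqrt{-7}}{I - 610} = \frac{I + \sqrt{2} i \sqrt{7}}{-610 + I} = \frac{I + i \sqrt{14}}{-610 + I}$)
$J{\left(597 \right)} + \left(\frac{62373}{130 + 48 \cdot 39} - \frac{69481}{o{\left(310,258 \right)}}\right) = \frac{597 + i \sqrt{14}}{-610 + 597} + \left(\frac{62373}{130 + 48 \cdot 39} - \frac{69481}{-53}\right) = \frac{597 + i \sqrt{14}}{-13} + \left(\frac{62373}{130 + 1872} - - \frac{69481}{53}\right) = - \frac{597 + i \sqrt{14}}{13} + \left(\frac{62373}{2002} + \frac{69481}{53}\right) = \left(- \frac{597}{13} - \frac{i \sqrt{14}}{13}\right) + \left(62373 \cdot \frac{1}{2002} + \frac{69481}{53}\right) = \left(- \frac{597}{13} - \frac{i \sqrt{14}}{13}\right) + \left(\frac{62373}{2002} + \frac{69481}{53}\right) = \left(- \frac{597}{13} - \frac{i \sqrt{14}}{13}\right) + \frac{142406731}{106106} = \frac{137534017}{106106} - \frac{i \sqrt{14}}{13}$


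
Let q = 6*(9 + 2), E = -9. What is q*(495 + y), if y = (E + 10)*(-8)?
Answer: 32142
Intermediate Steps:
y = -8 (y = (-9 + 10)*(-8) = 1*(-8) = -8)
q = 66 (q = 6*11 = 66)
q*(495 + y) = 66*(495 - 8) = 66*487 = 32142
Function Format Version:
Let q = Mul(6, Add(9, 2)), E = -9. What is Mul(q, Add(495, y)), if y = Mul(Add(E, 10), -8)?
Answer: 32142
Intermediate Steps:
y = -8 (y = Mul(Add(-9, 10), -8) = Mul(1, -8) = -8)
q = 66 (q = Mul(6, 11) = 66)
Mul(q, Add(495, y)) = Mul(66, Add(495, -8)) = Mul(66, 487) = 32142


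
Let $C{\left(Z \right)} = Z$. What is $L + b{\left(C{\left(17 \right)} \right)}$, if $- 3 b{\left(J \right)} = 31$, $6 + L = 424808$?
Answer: $\frac{1274375}{3} \approx 4.2479 \cdot 10^{5}$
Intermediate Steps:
$L = 424802$ ($L = -6 + 424808 = 424802$)
$b{\left(J \right)} = - \frac{31}{3}$ ($b{\left(J \right)} = \left(- \frac{1}{3}\right) 31 = - \frac{31}{3}$)
$L + b{\left(C{\left(17 \right)} \right)} = 424802 - \frac{31}{3} = \frac{1274375}{3}$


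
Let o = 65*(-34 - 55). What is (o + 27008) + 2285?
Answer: 23508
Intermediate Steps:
o = -5785 (o = 65*(-89) = -5785)
(o + 27008) + 2285 = (-5785 + 27008) + 2285 = 21223 + 2285 = 23508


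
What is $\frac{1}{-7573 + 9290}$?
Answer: $\frac{1}{1717} \approx 0.00058241$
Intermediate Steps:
$\frac{1}{-7573 + 9290} = \frac{1}{1717}$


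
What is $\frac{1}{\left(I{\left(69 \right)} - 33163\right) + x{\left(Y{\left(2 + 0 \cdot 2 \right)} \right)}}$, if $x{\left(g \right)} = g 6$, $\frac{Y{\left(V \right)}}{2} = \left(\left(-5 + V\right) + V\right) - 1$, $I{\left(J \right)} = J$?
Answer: $- \frac{1}{33118} \approx -3.0195 \cdot 10^{-5}$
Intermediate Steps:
$Y{\left(V \right)} = -12 + 4 V$ ($Y{\left(V \right)} = 2 \left(\left(\left(-5 + V\right) + V\right) - 1\right) = 2 \left(\left(-5 + 2 V\right) - 1\right) = 2 \left(-6 + 2 V\right) = -12 + 4 V$)
$x{\left(g \right)} = 6 g$
$\frac{1}{\left(I{\left(69 \right)} - 33163\right) + x{\left(Y{\left(2 + 0 \cdot 2 \right)} \right)}} = \frac{1}{\left(69 - 33163\right) + 6 \left(-12 + 4 \left(2 + 0 \cdot 2\right)\right)} = \frac{1}{-33094 + 6 \left(-12 + 4 \left(2 + 0\right)\right)} = \frac{1}{-33094 + 6 \left(-12 + 4 \cdot 2\right)} = \frac{1}{-33094 + 6 \left(-12 + 8\right)} = \frac{1}{-33094 + 6 \left(-4\right)} = \frac{1}{-33094 - 24} = \frac{1}{-33118} = - \frac{1}{33118}$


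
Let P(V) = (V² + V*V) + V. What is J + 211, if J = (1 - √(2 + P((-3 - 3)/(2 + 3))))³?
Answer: 5576/25 - 334*√23/125 ≈ 210.23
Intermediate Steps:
P(V) = V + 2*V² (P(V) = (V² + V²) + V = 2*V² + V = V + 2*V²)
J = (1 - 2*√23/5)³ (J = (1 - √(2 + ((-3 - 3)/(2 + 3))*(1 + 2*((-3 - 3)/(2 + 3)))))³ = (1 - √(2 + (-6/5)*(1 + 2*(-6/5))))³ = (1 - √(2 + (-6*⅕)*(1 + 2*(-6*⅕))))³ = (1 - √(2 - 6*(1 + 2*(-6/5))/5))³ = (1 - √(2 - 6*(1 - 12/5)/5))³ = (1 - √(2 - 6/5*(-7/5)))³ = (1 - √(2 + 42/25))³ = (1 - √(92/25))³ = (1 - 2*√23/5)³ ≈ -0.77446)
J + 211 = (301/25 - 334*√23/125) + 211 = 5576/25 - 334*√23/125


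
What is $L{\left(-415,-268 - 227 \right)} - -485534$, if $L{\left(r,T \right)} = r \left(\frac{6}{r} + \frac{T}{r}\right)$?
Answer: $485045$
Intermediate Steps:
$L{\left(-415,-268 - 227 \right)} - -485534 = \left(6 - 495\right) - -485534 = \left(6 - 495\right) + 485534 = -489 + 485534 = 485045$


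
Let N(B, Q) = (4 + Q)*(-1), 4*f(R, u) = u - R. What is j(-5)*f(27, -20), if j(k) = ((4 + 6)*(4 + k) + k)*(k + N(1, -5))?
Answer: -705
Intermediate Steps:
f(R, u) = -R/4 + u/4 (f(R, u) = (u - R)/4 = -R/4 + u/4)
N(B, Q) = -4 - Q
j(k) = (1 + k)*(40 + 11*k) (j(k) = ((4 + 6)*(4 + k) + k)*(k + (-4 - 1*(-5))) = (10*(4 + k) + k)*(k + (-4 + 5)) = ((40 + 10*k) + k)*(k + 1) = (40 + 11*k)*(1 + k) = (1 + k)*(40 + 11*k))
j(-5)*f(27, -20) = (40 + 11*(-5)**2 + 51*(-5))*(-1/4*27 + (1/4)*(-20)) = (40 + 11*25 - 255)*(-27/4 - 5) = (40 + 275 - 255)*(-47/4) = 60*(-47/4) = -705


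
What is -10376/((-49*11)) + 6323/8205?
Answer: 88543177/4422495 ≈ 20.021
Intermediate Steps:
-10376/((-49*11)) + 6323/8205 = -10376/(-539) + 6323*(1/8205) = -10376*(-1/539) + 6323/8205 = 10376/539 + 6323/8205 = 88543177/4422495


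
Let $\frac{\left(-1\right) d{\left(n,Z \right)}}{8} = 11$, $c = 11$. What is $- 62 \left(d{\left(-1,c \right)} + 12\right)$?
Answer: $4712$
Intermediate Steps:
$d{\left(n,Z \right)} = -88$ ($d{\left(n,Z \right)} = \left(-8\right) 11 = -88$)
$- 62 \left(d{\left(-1,c \right)} + 12\right) = - 62 \left(-88 + 12\right) = - 62 \left(-76\right) = \left(-1\right) \left(-4712\right) = 4712$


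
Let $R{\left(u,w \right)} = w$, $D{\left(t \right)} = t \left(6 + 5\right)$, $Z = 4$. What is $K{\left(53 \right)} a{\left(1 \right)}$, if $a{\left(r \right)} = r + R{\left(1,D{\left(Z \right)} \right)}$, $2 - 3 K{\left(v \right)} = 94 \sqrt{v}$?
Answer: $30 - 1410 \sqrt{53} \approx -10235.0$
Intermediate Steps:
$D{\left(t \right)} = 11 t$ ($D{\left(t \right)} = t 11 = 11 t$)
$K{\left(v \right)} = \frac{2}{3} - \frac{94 \sqrt{v}}{3}$
$a{\left(r \right)} = 44 + r$ ($a{\left(r \right)} = r + 11 \cdot 4 = r + 44 = 44 + r$)
$K{\left(53 \right)} a{\left(1 \right)} = \left(\frac{2}{3} - \frac{94 \sqrt{53}}{3}\right) \left(44 + 1\right) = \left(\frac{2}{3} - \frac{94 \sqrt{53}}{3}\right) 45 = 30 - 1410 \sqrt{53}$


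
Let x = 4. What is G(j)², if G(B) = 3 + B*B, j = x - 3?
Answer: 16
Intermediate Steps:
j = 1 (j = 4 - 3 = 1)
G(B) = 3 + B²
G(j)² = (3 + 1²)² = (3 + 1)² = 4² = 16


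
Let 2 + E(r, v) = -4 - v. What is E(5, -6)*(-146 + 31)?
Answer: 0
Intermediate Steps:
E(r, v) = -6 - v (E(r, v) = -2 + (-4 - v) = -6 - v)
E(5, -6)*(-146 + 31) = (-6 - 1*(-6))*(-146 + 31) = (-6 + 6)*(-115) = 0*(-115) = 0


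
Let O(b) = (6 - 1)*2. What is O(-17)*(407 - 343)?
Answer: 640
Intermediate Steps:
O(b) = 10 (O(b) = 5*2 = 10)
O(-17)*(407 - 343) = 10*(407 - 343) = 10*64 = 640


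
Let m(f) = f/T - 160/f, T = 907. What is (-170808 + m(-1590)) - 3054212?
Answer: -465090047558/144213 ≈ -3.2250e+6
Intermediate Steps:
m(f) = -160/f + f/907 (m(f) = f/907 - 160/f = -160/f + f/907)
(-170808 + m(-1590)) - 3054212 = (-170808 + (-160/(-1590) + (1/907)*(-1590))) - 3054212 = (-170808 + (-160*(-1/1590) - 1590/907)) - 3054212 = (-170808 + (16/159 - 1590/907)) - 3054212 = (-170808 - 238298/144213) - 3054212 = -24632972402/144213 - 3054212 = -465090047558/144213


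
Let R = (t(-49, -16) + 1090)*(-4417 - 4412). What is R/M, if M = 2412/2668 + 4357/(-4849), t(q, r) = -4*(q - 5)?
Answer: -18646731448371/8914 ≈ -2.0918e+9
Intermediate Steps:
t(q, r) = 20 - 4*q (t(q, r) = -4*(-5 + q) = 20 - 4*q)
M = 17828/3234283 (M = 2412*(1/2668) + 4357*(-1/4849) = 603/667 - 4357/4849 = 17828/3234283 ≈ 0.0055122)
R = -11530674 (R = ((20 - 4*(-49)) + 1090)*(-4417 - 4412) = ((20 + 196) + 1090)*(-8829) = (216 + 1090)*(-8829) = 1306*(-8829) = -11530674)
R/M = -11530674/17828/3234283 = -11530674*3234283/17828 = -18646731448371/8914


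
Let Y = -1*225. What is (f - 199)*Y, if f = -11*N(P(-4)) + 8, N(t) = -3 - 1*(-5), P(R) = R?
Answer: 47925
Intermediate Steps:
N(t) = 2 (N(t) = -3 + 5 = 2)
f = -14 (f = -11*2 + 8 = -22 + 8 = -14)
Y = -225
(f - 199)*Y = (-14 - 199)*(-225) = -213*(-225) = 47925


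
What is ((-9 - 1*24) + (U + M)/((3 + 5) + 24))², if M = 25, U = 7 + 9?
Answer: 1030225/1024 ≈ 1006.1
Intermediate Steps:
U = 16
((-9 - 1*24) + (U + M)/((3 + 5) + 24))² = ((-9 - 1*24) + (16 + 25)/((3 + 5) + 24))² = ((-9 - 24) + 41/(8 + 24))² = (-33 + 41/32)² = (-1015/32)² = 1030225/1024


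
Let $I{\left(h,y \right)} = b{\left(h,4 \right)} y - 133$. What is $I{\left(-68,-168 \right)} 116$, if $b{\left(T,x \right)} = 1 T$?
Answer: $1309756$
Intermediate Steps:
$b{\left(T,x \right)} = T$
$I{\left(h,y \right)} = -133 + h y$ ($I{\left(h,y \right)} = h y - 133 = -133 + h y$)
$I{\left(-68,-168 \right)} 116 = \left(-133 - -11424\right) 116 = \left(-133 + 11424\right) 116 = 11291 \cdot 116 = 1309756$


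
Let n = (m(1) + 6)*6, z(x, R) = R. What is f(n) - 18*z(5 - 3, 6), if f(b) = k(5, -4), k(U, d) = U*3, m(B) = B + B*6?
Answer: -93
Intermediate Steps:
m(B) = 7*B (m(B) = B + 6*B = 7*B)
k(U, d) = 3*U
n = 78 (n = (7*1 + 6)*6 = (7 + 6)*6 = 13*6 = 78)
f(b) = 15 (f(b) = 3*5 = 15)
f(n) - 18*z(5 - 3, 6) = 15 - 18*6 = 15 - 108 = -93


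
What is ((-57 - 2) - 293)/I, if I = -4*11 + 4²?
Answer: 88/7 ≈ 12.571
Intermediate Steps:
I = -28 (I = -44 + 16 = -28)
((-57 - 2) - 293)/I = ((-57 - 2) - 293)/(-28) = (-59 - 293)*(-1/28) = -352*(-1/28) = 88/7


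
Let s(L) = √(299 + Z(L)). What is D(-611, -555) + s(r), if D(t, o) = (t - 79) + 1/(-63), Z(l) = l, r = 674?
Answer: -43471/63 + √973 ≈ -658.82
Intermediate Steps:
D(t, o) = -4978/63 + t (D(t, o) = (-79 + t) - 1/63 = -4978/63 + t)
s(L) = √(299 + L)
D(-611, -555) + s(r) = (-4978/63 - 611) + √(299 + 674) = -43471/63 + √973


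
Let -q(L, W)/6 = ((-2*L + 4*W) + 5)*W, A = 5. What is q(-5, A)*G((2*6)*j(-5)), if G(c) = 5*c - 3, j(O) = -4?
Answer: 255150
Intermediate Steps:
G(c) = -3 + 5*c
q(L, W) = -6*W*(5 - 2*L + 4*W) (q(L, W) = -6*((-2*L + 4*W) + 5)*W = -6*(5 - 2*L + 4*W)*W = -6*W*(5 - 2*L + 4*W))
q(-5, A)*G((2*6)*j(-5)) = (6*5*(-5 - 4*5 + 2*(-5)))*(-3 + 5*((2*6)*(-4))) = (6*5*(-5 - 20 - 10))*(-3 + 5*(12*(-4))) = (6*5*(-35))*(-3 + 5*(-48)) = -1050*(-3 - 240) = -1050*(-243) = 255150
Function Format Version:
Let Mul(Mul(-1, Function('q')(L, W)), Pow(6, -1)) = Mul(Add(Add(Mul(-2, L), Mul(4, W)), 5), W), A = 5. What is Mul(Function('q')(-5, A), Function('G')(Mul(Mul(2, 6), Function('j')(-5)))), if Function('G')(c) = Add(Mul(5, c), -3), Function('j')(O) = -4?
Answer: 255150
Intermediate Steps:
Function('G')(c) = Add(-3, Mul(5, c))
Function('q')(L, W) = Mul(-6, W, Add(5, Mul(-2, L), Mul(4, W))) (Function('q')(L, W) = Mul(-6, Mul(Add(Add(Mul(-2, L), Mul(4, W)), 5), W)) = Mul(-6, Mul(Add(5, Mul(-2, L), Mul(4, W)), W)) = Mul(-6, Mul(W, Add(5, Mul(-2, L), Mul(4, W)))) = Mul(-6, W, Add(5, Mul(-2, L), Mul(4, W))))
Mul(Function('q')(-5, A), Function('G')(Mul(Mul(2, 6), Function('j')(-5)))) = Mul(Mul(6, 5, Add(-5, Mul(-4, 5), Mul(2, -5))), Add(-3, Mul(5, Mul(Mul(2, 6), -4)))) = Mul(Mul(6, 5, Add(-5, -20, -10)), Add(-3, Mul(5, Mul(12, -4)))) = Mul(Mul(6, 5, -35), Add(-3, Mul(5, -48))) = Mul(-1050, Add(-3, -240)) = Mul(-1050, -243) = 255150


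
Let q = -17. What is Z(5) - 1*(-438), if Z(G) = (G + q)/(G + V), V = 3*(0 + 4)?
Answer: 7434/17 ≈ 437.29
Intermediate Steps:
V = 12 (V = 3*4 = 12)
Z(G) = (-17 + G)/(12 + G) (Z(G) = (G - 17)/(G + 12) = (-17 + G)/(12 + G))
Z(5) - 1*(-438) = (-17 + 5)/(12 + 5) - 1*(-438) = -12/17 + 438 = 7434/17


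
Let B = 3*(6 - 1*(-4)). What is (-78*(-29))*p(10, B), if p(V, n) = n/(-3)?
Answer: -22620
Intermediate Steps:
B = 30 (B = 3*(6 + 4) = 3*10 = 30)
p(V, n) = -n/3 (p(V, n) = n*(-1/3) = -n/3)
(-78*(-29))*p(10, B) = (-78*(-29))*(-1/3*30) = 2262*(-10) = -22620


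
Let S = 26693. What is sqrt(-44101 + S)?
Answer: 32*I*sqrt(17) ≈ 131.94*I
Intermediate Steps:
sqrt(-44101 + S) = sqrt(-44101 + 26693) = sqrt(-17408) = 32*I*sqrt(17)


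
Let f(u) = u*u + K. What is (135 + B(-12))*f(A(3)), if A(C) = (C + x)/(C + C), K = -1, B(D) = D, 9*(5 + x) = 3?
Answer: -12259/108 ≈ -113.51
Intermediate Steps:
x = -14/3 (x = -5 + (1/9)*3 = -5 + 1/3 = -14/3 ≈ -4.6667)
A(C) = (-14/3 + C)/(2*C) (A(C) = (C - 14/3)/(C + C) = (-14/3 + C)/((2*C)) = (-14/3 + C)*(1/(2*C)) = (-14/3 + C)/(2*C))
f(u) = -1 + u**2 (f(u) = u*u - 1 = u**2 - 1 = -1 + u**2)
(135 + B(-12))*f(A(3)) = (135 - 12)*(-1 + ((1/6)*(-14 + 3*3)/3)**2) = 123*(-1 + ((1/6)*(1/3)*(-14 + 9))**2) = 123*(-1 + ((1/6)*(1/3)*(-5))**2) = 123*(-1 + (-5/18)**2) = 123*(-1 + 25/324) = 123*(-299/324) = -12259/108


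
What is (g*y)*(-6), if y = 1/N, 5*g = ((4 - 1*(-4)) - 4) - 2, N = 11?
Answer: -12/55 ≈ -0.21818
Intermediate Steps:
g = ⅖ (g = (((4 - 1*(-4)) - 4) - 2)/5 = (((4 + 4) - 4) - 2)/5 = ((8 - 4) - 2)/5 = (4 - 2)/5 = (⅕)*2 = ⅖ ≈ 0.40000)
y = 1/11 ≈ 0.090909
(g*y)*(-6) = ((⅖)*(1/11))*(-6) = (2/55)*(-6) = -12/55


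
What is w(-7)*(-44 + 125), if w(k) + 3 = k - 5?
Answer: -1215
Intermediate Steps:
w(k) = -8 + k (w(k) = -3 + (k - 5) = -3 + (-5 + k) = -8 + k)
w(-7)*(-44 + 125) = (-8 - 7)*(-44 + 125) = -15*81 = -1215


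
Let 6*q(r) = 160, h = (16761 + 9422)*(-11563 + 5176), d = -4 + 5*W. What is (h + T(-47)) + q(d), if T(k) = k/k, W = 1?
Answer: -501692380/3 ≈ -1.6723e+8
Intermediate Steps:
T(k) = 1
d = 1 (d = -4 + 5*1 = -4 + 5 = 1)
h = -167230821 (h = 26183*(-6387) = -167230821)
q(r) = 80/3 (q(r) = (⅙)*160 = 80/3)
(h + T(-47)) + q(d) = (-167230821 + 1) + 80/3 = -167230820 + 80/3 = -501692380/3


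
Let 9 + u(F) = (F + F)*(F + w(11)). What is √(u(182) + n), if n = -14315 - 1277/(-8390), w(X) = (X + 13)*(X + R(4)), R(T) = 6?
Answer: √14109121669630/8390 ≈ 447.70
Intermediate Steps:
w(X) = (6 + X)*(13 + X) (w(X) = (X + 13)*(X + 6) = (13 + X)*(6 + X) = (6 + X)*(13 + X))
n = -120101573/8390 (n = -14315 - 1277*(-1/8390) = -14315 + 1277/8390 = -120101573/8390 ≈ -14315.)
u(F) = -9 + 2*F*(408 + F) (u(F) = -9 + (F + F)*(F + (78 + 11² + 19*11)) = -9 + (2*F)*(F + (78 + 121 + 209)) = -9 + (2*F)*(F + 408) = -9 + (2*F)*(408 + F) = -9 + 2*F*(408 + F))
√(u(182) + n) = √((-9 + 2*182² + 816*182) - 120101573/8390) = √((-9 + 2*33124 + 148512) - 120101573/8390) = √((-9 + 66248 + 148512) - 120101573/8390) = √(214751 - 120101573/8390) = √(1681659317/8390) = √14109121669630/8390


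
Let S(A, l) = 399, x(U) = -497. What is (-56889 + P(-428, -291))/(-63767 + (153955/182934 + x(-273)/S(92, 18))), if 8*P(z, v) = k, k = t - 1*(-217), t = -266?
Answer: 791012012553/886557197900 ≈ 0.89223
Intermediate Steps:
k = -49 (k = -266 - 1*(-217) = -266 + 217 = -49)
P(z, v) = -49/8 (P(z, v) = (⅛)*(-49) = -49/8)
(-56889 + P(-428, -291))/(-63767 + (153955/182934 + x(-273)/S(92, 18))) = (-56889 - 49/8)/(-63767 + (153955/182934 - 497/399)) = -455161/(8*(-63767 + (153955*(1/182934) - 497*1/399))) = -455161/(8*(-63767 + (153955/182934 - 71/57))) = -455161/(8*(-63767 - 1404293/3475746)) = -455161/(8*(-221639299475/3475746)) = -455161/8*(-3475746/221639299475) = 791012012553/886557197900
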